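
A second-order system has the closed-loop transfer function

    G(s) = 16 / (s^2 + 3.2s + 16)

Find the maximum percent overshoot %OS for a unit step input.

Comparing s^2 + 3.2s + 16 to s^2 + 2ζωₙs + ωₙ²: ωₙ = 4 rad/s and ζ = 3.2/(2·4) = 0.4.
%OS = 100·exp(−πζ/√(1−ζ²)) = 100·exp(−π·0.4/√(1−0.4²)) ≈ 25.4%.

%OS ≈ 25.4%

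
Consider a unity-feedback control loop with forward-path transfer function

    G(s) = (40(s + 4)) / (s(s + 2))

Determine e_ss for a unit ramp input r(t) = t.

e_ss = 0.01250

G(s) has one pole at the origin.
This is a Type 1 system. Kv = lim_{s→0} s·G(s) = 160/2 = 80.
e_ss = 1/Kv = 1/(80) = 1/80 ≈ 0.01250.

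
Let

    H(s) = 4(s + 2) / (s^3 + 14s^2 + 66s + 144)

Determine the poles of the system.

The poles are the roots of the denominator s^3 + 14s^2 + 66s + 144 = 0.
Trying s = -8: the polynomial evaluates to 0, so (s + 8) is a factor.
Dividing out leaves s^2 + 6s + 18 = 0.
The quadratic formula then gives s = -3 ± 3j.

s = -3 ± 3j, -8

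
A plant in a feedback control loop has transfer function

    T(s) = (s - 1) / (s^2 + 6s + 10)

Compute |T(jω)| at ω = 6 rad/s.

|T(j6)| ≈ 0.1370

Substitute s = j6: numerator = -1 + j6, denominator = -26 + j36.
|T(j6)| = |-1 + j6| / |-26 + j36| = 6.0828 / 44.407 ≈ 0.1370.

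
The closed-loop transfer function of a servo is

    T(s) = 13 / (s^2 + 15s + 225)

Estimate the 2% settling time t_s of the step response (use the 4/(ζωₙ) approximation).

t_s ≈ 0.5333 s

Comparing s^2 + 15s + 225 to s^2 + 2ζωₙs + ωₙ²: ωₙ = 15 rad/s and ζ = 15/(2·15) = 0.5.
ζωₙ = 15/2 = 7.5, so t_s ≈ 4/(ζωₙ) = 4/7.5 ≈ 0.5333 s.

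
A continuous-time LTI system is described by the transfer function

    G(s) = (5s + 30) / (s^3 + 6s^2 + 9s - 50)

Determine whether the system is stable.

unstable

The denominator s^3 + 6s^2 + 9s - 50 factors as (s^2 + 8s + 25)(s - 2), giving poles at s = -4 + 3j, -4 - 3j, 2.
Since the pole(s) at s = 2 lie in the right half-plane, the system is unstable.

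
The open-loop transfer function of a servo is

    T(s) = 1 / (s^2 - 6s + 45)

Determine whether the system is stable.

The poles can be read from the denominator factors: s = 3 ± 6j.
Since the pole(s) at s = 3 + 6j, 3 - 6j lie in the right half-plane, the system is unstable.

unstable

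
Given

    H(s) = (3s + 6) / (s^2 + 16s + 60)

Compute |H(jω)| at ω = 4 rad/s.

|H(j4)| ≈ 0.1727

Substitute s = j4: numerator = 6 + j12, denominator = 44 + j64.
|H(j4)| = |6 + j12| / |44 + j64| = 13.416 / 77.666 ≈ 0.1727.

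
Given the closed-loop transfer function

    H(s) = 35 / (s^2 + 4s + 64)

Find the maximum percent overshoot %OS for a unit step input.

%OS ≈ 44.4%

Comparing s^2 + 4s + 64 to s^2 + 2ζωₙs + ωₙ²: ωₙ = 8 rad/s and ζ = 4/(2·8) = 0.25.
%OS = 100·exp(−πζ/√(1−ζ²)) = 100·exp(−π·0.25/√(1−0.25²)) ≈ 44.4%.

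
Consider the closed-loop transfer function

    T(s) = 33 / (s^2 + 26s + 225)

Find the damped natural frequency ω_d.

ω_d ≈ 7.483 rad/s

Comparing s^2 + 26s + 225 to s^2 + 2ζωₙs + ωₙ²: ωₙ = 15 rad/s and ζ = 26/(2·15) ≈ 0.8667.
ζωₙ = 26/2 = 13, so ω_d = ωₙ√(1−ζ²) = √(ωₙ² − (ζωₙ)²) = √(225 − 13²) = √56 ≈ 7.483 rad/s.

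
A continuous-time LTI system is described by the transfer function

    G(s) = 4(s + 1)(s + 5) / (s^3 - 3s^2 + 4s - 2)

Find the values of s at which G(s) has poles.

The poles are the roots of the denominator s^3 - 3s^2 + 4s - 2 = 0.
Trying s = 1: the polynomial evaluates to 0, so (s - 1) is a factor.
Dividing out leaves s^2 - 2s + 2 = 0.
The quadratic formula then gives s = 1 ± 1j.

s = 1 + j, 1 - j, 1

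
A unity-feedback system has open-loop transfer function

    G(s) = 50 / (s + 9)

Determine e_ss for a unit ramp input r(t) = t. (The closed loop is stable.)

G(s) has no poles at the origin.
This is a Type 0 system; Kv = lim_{s→0} s·G(s) = 0, so the steady-state error for a ramp input is infinite.

e_ss = ∞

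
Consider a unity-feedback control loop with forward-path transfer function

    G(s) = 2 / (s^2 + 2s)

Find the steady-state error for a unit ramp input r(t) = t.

G(s) has one pole at the origin.
This is a Type 1 system. Kv = lim_{s→0} s·G(s) = 2/2 = 1.
e_ss = 1/Kv = 1/(1) = 1.

e_ss = 1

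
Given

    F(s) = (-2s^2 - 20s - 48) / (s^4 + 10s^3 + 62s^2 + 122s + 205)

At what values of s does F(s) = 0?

s = -6, -4

Set the numerator to zero: -2s^2 - 20s - 48 = 0, i.e. -2·(s^2 + 10s + 24) = 0.
Factoring: (s + 6)(s + 4) = 0.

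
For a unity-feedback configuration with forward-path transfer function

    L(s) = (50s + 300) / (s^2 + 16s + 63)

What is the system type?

Type 0

The denominator has no factor of s at the origin — no free integrator — so this is a Type 0 system.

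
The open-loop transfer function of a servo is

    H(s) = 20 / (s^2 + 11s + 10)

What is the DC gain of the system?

H(0) = 2

Set s = 0: H(0) = (20) / (10) = 2.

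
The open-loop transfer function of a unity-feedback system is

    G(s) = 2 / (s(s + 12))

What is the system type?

The denominator has 1 factor of s at the origin (free integrator), so this is a Type 1 system.

Type 1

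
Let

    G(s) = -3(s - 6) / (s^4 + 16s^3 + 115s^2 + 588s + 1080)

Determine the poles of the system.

The poles are the roots of the denominator s^4 + 16s^3 + 115s^2 + 588s + 1080 = 0.
Trying s = -9: the polynomial evaluates to 0, so (s + 9) is a factor.
Dividing out leaves s^3 + 7s^2 + 52s + 120 = 0.
This factors further as (s^2 + 4s + 40)(s + 3) = 0.

s = -2 + 6j, -2 - 6j, -9, -3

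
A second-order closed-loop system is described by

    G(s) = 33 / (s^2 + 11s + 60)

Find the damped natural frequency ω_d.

ω_d ≈ 5.454 rad/s

Comparing s^2 + 11s + 60 to s^2 + 2ζωₙs + ωₙ²: ωₙ = √60 ≈ 7.746 rad/s and ζ = 11/(2·√60) ≈ 0.7100.
ζωₙ = 11/2 = 5.5, so ω_d = ωₙ√(1−ζ²) = √(ωₙ² − (ζωₙ)²) = √(60 − 5.5²) = √29.75 ≈ 5.454 rad/s.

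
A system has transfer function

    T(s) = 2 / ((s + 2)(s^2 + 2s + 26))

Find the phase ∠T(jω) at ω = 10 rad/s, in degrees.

At s = j10: numerator = 2, denominator = -348 - j700.
∠T = ∠num − ∠den = 0° − (-116.43°) = 116.4°.

∠T(j10) ≈ 116.4°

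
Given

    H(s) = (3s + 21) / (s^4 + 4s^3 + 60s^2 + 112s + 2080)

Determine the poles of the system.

The poles are the roots of the denominator s^4 + 4s^3 + 60s^2 + 112s + 2080 = 0.
No real roots exist; factor into two real quadratics: (s^2 - 4s + 40)(s^2 + 8s + 52) = 0.
Each quadratic gives a conjugate pair via the quadratic formula.

s = 2 ± 6j, -4 ± 6j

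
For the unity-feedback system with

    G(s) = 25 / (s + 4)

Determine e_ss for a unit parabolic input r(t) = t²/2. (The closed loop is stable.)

e_ss = ∞

G(s) has no poles at the origin.
This is a Type 0 system; Ka = lim_{s→0} s^2·G(s) = 0, so the steady-state error for a parabola input is infinite.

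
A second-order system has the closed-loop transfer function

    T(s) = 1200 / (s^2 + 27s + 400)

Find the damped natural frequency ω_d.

Comparing s^2 + 27s + 400 to s^2 + 2ζωₙs + ωₙ²: ωₙ = 20 rad/s and ζ = 27/(2·20) = 0.675.
ζωₙ = 27/2 = 13.5, so ω_d = ωₙ√(1−ζ²) = √(ωₙ² − (ζωₙ)²) = √(400 − 13.5²) = √217.75 ≈ 14.76 rad/s.

ω_d ≈ 14.76 rad/s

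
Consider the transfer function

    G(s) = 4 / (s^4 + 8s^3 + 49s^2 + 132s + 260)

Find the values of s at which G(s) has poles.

s = -2 + 3j, -2 - 3j, -2 + 4j, -2 - 4j

The poles are the roots of the denominator s^4 + 8s^3 + 49s^2 + 132s + 260 = 0.
No real roots exist; factor into two real quadratics: (s^2 + 4s + 13)(s^2 + 4s + 20) = 0.
Each quadratic gives a conjugate pair via the quadratic formula.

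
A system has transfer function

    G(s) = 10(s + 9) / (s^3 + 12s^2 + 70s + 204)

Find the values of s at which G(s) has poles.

The poles are the roots of the denominator s^3 + 12s^2 + 70s + 204 = 0.
Trying s = -6: the polynomial evaluates to 0, so (s + 6) is a factor.
Dividing out leaves s^2 + 6s + 34 = 0.
The quadratic formula then gives s = -3 ± 5j.

s = -3 ± 5j, -6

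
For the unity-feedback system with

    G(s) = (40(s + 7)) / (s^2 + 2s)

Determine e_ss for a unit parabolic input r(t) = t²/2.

e_ss = ∞

G(s) has one pole at the origin.
This is a Type 1 system; Ka = lim_{s→0} s^2·G(s) = 0, so the steady-state error for a parabola input is infinite.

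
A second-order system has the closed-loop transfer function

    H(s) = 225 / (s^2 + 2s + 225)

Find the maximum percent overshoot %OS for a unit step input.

%OS ≈ 81.1%

Comparing s^2 + 2s + 225 to s^2 + 2ζωₙs + ωₙ²: ωₙ = 15 rad/s and ζ = 2/(2·15) ≈ 0.06667.
%OS = 100·exp(−πζ/√(1−ζ²)) = 100·exp(−π·0.06667/√(1−0.06667²)) ≈ 81.1%.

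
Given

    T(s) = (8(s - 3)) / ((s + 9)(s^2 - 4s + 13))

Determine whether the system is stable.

The poles can be read from the denominator factors: s = -9, 2 + 3j, 2 - 3j.
Since the pole(s) at s = 2 + 3j, 2 - 3j lie in the right half-plane, the system is unstable.

unstable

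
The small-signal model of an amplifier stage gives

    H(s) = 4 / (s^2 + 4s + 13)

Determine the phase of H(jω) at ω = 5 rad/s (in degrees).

∠H(j5) ≈ -121.0°

At s = j5: numerator = 4, denominator = -12 + j20.
∠H = ∠num − ∠den = 0° − (120.96°) = -121.0°.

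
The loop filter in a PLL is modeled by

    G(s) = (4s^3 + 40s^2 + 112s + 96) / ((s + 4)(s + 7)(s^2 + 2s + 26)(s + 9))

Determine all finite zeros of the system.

Set the numerator to zero: 4s^3 + 40s^2 + 112s + 96 = 0, i.e. 4·(s^3 + 10s^2 + 28s + 24) = 0.
Factoring: (s + 2)^2(s + 6) = 0.

s = -2, -2, -6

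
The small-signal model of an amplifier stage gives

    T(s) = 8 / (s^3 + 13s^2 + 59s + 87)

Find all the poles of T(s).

The poles are the roots of the denominator s^3 + 13s^2 + 59s + 87 = 0.
Trying s = -3: the polynomial evaluates to 0, so (s + 3) is a factor.
Dividing out leaves s^2 + 10s + 29 = 0.
The quadratic formula then gives s = -5 ± 2j.

s = -5 + 2j, -5 - 2j, -3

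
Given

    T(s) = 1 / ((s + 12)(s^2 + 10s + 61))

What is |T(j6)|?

|T(j6)| ≈ 0.001147

Substitute s = j6: numerator = 1, denominator = -60 + j870.
|T(j6)| = |1| / |-60 + j870| = 1 / 872.07 ≈ 0.001147.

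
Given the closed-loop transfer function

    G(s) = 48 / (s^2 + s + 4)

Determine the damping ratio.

ζ = 0.25

Compare the denominator to the standard form s^2 + 2ζωₙs + ωₙ².
ωₙ² = 4, so ωₙ = 2 rad/s.
2ζωₙ = 1, so ζ = 1/(2·2) = 0.25.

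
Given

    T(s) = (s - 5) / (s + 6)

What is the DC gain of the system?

Set s = 0: T(0) = (-5) / (6) = -5/6.

T(0) = -5/6 ≈ -0.8333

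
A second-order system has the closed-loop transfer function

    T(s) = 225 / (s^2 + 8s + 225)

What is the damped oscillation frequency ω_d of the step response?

Comparing s^2 + 8s + 225 to s^2 + 2ζωₙs + ωₙ²: ωₙ = 15 rad/s and ζ = 8/(2·15) ≈ 0.2667.
ζωₙ = 8/2 = 4, so ω_d = ωₙ√(1−ζ²) = √(ωₙ² − (ζωₙ)²) = √(225 − 4²) = √209 ≈ 14.46 rad/s.

ω_d ≈ 14.46 rad/s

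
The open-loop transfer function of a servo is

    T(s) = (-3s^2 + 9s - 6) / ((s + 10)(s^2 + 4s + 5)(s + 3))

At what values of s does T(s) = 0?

s = 1, 2

Set the numerator to zero: -3s^2 + 9s - 6 = 0, i.e. -3·(s^2 - 3s + 2) = 0.
Factoring: (s - 1)(s - 2) = 0.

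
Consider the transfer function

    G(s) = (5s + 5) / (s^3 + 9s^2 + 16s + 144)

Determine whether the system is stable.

The denominator s^3 + 9s^2 + 16s + 144 factors as (s^2 + 16)(s + 9), giving poles at s = ±4j, -9.
Since the simple pole(s) at s = 4j, -4j lie on the jω-axis with none in the right half-plane, the system is marginally stable.

marginally stable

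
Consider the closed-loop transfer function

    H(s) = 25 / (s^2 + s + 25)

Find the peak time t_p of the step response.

Comparing s^2 + s + 25 to s^2 + 2ζωₙs + ωₙ²: ωₙ = 5 rad/s and ζ = 1/(2·5) = 0.1.
ζωₙ = 1/2 = 0.5, so ω_d = ωₙ√(1−ζ²) = √(ωₙ² − (ζωₙ)²) = √(25 − 0.5²) = √24.75 ≈ 4.975 rad/s.
t_p = π/ω_d = π/4.975 ≈ 0.6315 s.

t_p ≈ 0.6315 s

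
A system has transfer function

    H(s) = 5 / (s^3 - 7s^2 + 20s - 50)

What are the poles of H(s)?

s = 1 + 3j, 1 - 3j, 5

The poles are the roots of the denominator s^3 - 7s^2 + 20s - 50 = 0.
Trying s = 5: the polynomial evaluates to 0, so (s - 5) is a factor.
Dividing out leaves s^2 - 2s + 10 = 0.
The quadratic formula then gives s = 1 ± 3j.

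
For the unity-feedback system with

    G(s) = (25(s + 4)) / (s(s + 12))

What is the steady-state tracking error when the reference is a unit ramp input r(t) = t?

G(s) has one pole at the origin.
This is a Type 1 system. Kv = lim_{s→0} s·G(s) = 100/12 = 25/3.
e_ss = 1/Kv = 1/(25/3) = 3/25 ≈ 0.1200.

e_ss = 0.1200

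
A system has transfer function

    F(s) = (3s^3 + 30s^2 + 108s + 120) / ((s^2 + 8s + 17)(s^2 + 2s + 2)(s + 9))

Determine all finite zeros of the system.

Set the numerator to zero: 3s^3 + 30s^2 + 108s + 120 = 0, i.e. 3·(s^3 + 10s^2 + 36s + 40) = 0.
Factoring: (s + 2)(s^2 + 8s + 20) = 0.

s = -2, -4 ± 2j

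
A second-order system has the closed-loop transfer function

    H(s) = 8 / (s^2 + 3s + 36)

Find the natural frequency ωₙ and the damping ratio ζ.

ωₙ = 6 rad/s, ζ = 0.25

Compare the denominator to the standard form s^2 + 2ζωₙs + ωₙ².
ωₙ² = 36, so ωₙ = 6 rad/s.
2ζωₙ = 3, so ζ = 3/(2·6) = 0.25.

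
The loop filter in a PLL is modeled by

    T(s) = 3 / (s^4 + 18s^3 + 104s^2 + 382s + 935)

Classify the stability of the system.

stable

The denominator s^4 + 18s^3 + 104s^2 + 382s + 935 factors as (s + 5)(s + 11)(s^2 + 2s + 17), giving poles at s = -5, -11, -1 + 4j, -1 - 4j.
Since all poles lie strictly in the left half-plane, the system is stable.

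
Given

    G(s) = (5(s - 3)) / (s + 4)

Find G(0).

G(0) = -15/4 ≈ -3.750

At s = 0 each factor (s + a) contributes a and each (s^2 + bs + c) contributes c.
G(0) = 5·(-3) / ((4)) = -15/4 = -15/4.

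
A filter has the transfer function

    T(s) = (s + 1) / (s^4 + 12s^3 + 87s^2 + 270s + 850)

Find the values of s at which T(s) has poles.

The poles are the roots of the denominator s^4 + 12s^3 + 87s^2 + 270s + 850 = 0.
No real roots exist; factor into two real quadratics: (s^2 + 10s + 50)(s^2 + 2s + 17) = 0.
Each quadratic gives a conjugate pair via the quadratic formula.

s = -5 + 5j, -5 - 5j, -1 + 4j, -1 - 4j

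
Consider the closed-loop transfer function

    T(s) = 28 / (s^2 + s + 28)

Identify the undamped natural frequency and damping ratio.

Compare the denominator to the standard form s^2 + 2ζωₙs + ωₙ².
ωₙ² = 28, so ωₙ = √28 ≈ 5.292 rad/s.
2ζωₙ = 1, so ζ = 1/(2·√28) ≈ 0.09449.

ωₙ ≈ 5.292 rad/s, ζ ≈ 0.09449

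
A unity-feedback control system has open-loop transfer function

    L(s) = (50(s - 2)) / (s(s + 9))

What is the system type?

Type 1

The denominator has 1 factor of s at the origin (free integrator), so this is a Type 1 system.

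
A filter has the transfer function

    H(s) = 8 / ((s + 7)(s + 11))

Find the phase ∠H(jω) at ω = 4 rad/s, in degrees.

At s = j4: numerator = 8, denominator = 61 + j72.
∠H = ∠num − ∠den = 0° − (49.728°) = -49.73°.

∠H(j4) ≈ -49.73°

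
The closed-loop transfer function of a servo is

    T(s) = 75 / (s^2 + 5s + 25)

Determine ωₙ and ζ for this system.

ωₙ = 5 rad/s, ζ = 0.5

Compare the denominator to the standard form s^2 + 2ζωₙs + ωₙ².
ωₙ² = 25, so ωₙ = 5 rad/s.
2ζωₙ = 5, so ζ = 5/(2·5) = 0.5.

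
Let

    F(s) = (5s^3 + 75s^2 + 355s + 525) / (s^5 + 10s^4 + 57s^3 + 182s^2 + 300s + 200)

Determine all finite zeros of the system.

Set the numerator to zero: 5s^3 + 75s^2 + 355s + 525 = 0, i.e. 5·(s^3 + 15s^2 + 71s + 105) = 0.
Factoring: (s + 5)(s + 3)(s + 7) = 0.

s = -5, -3, -7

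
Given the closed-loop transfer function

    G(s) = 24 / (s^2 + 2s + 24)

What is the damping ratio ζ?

Compare the denominator to the standard form s^2 + 2ζωₙs + ωₙ².
ωₙ² = 24, so ωₙ = √24 ≈ 4.899 rad/s.
2ζωₙ = 2, so ζ = 2/(2·√24) ≈ 0.2041.

ζ ≈ 0.2041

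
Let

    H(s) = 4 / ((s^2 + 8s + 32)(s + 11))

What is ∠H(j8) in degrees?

∠H(j8) ≈ -152.6°

At s = j8: numerator = 4, denominator = -864 + j448.
∠H = ∠num − ∠den = 0° − (152.59°) = -152.6°.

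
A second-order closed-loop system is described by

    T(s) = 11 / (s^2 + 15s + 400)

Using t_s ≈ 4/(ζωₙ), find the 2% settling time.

Comparing s^2 + 15s + 400 to s^2 + 2ζωₙs + ωₙ²: ωₙ = 20 rad/s and ζ = 15/(2·20) = 0.375.
ζωₙ = 15/2 = 7.5, so t_s ≈ 4/(ζωₙ) = 4/7.5 ≈ 0.5333 s.

t_s ≈ 0.5333 s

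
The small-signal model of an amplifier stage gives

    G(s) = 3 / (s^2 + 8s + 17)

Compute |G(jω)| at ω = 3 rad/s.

|G(j3)| ≈ 0.1186

Substitute s = j3: numerator = 3, denominator = 8 + j24.
|G(j3)| = |3| / |8 + j24| = 3 / 25.298 ≈ 0.1186.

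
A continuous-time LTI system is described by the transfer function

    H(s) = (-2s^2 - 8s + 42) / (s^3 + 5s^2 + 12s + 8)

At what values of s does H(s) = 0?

s = 3, -7

Set the numerator to zero: -2s^2 - 8s + 42 = 0, i.e. -2·(s^2 + 4s - 21) = 0.
Factoring: (s - 3)(s + 7) = 0.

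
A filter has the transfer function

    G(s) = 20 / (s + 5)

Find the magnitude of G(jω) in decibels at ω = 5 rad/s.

|G(j5)|_dB ≈ 9.03 dB

Substitute s = j5: numerator = 20, denominator = 5 + j5.
|G(j5)| = |20| / |5 + j5| = 20 / 7.0711 ≈ 2.828.
In decibels: 20·log₁₀(2.828) ≈ 9.03 dB.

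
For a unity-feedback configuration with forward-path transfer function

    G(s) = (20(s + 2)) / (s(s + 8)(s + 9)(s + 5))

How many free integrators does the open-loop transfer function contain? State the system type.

Type 1

The denominator has 1 factor of s at the origin (free integrator), so this is a Type 1 system.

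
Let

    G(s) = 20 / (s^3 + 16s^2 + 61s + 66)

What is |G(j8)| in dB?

|G(j8)|_dB ≈ -33.6 dB

Substitute s = j8: numerator = 20, denominator = -958 - j24.
|G(j8)| = |20| / |-958 - j24| = 20 / 958.30 ≈ 0.02087.
In decibels: 20·log₁₀(0.02087) ≈ -33.6 dB.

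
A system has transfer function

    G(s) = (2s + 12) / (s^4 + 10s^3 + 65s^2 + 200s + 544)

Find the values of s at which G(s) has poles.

The poles are the roots of the denominator s^4 + 10s^3 + 65s^2 + 200s + 544 = 0.
No real roots exist; factor into two real quadratics: (s^2 + 2s + 17)(s^2 + 8s + 32) = 0.
Each quadratic gives a conjugate pair via the quadratic formula.

s = -1 ± 4j, -4 ± 4j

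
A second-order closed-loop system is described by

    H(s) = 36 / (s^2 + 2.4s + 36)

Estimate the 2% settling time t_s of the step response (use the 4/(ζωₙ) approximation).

Comparing s^2 + 2.4s + 36 to s^2 + 2ζωₙs + ωₙ²: ωₙ = 6 rad/s and ζ = 2.4/(2·6) = 0.2.
ζωₙ = 2.4/2 = 1.2, so t_s ≈ 4/(ζωₙ) = 4/1.2 ≈ 3.333 s.

t_s ≈ 3.333 s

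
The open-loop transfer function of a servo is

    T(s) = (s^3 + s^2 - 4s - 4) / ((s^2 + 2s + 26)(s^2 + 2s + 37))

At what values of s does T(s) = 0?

Set the numerator to zero: s^3 + s^2 - 4s - 4 = 0.
Factoring: (s - 2)(s + 2)(s + 1) = 0.

s = 2, -2, -1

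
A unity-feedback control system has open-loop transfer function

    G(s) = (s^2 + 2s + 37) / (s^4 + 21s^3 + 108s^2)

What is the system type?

Factor s from the denominator: s^4 + 21s^3 + 108s^2 = s^2·(s^2 + 21s + 108).
There are 2 poles at the origin, so the system is Type 2.

Type 2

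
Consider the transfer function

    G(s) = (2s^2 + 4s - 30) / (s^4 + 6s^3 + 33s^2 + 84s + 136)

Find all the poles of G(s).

The poles are the roots of the denominator s^4 + 6s^3 + 33s^2 + 84s + 136 = 0.
No real roots exist; factor into two real quadratics: (s^2 + 2s + 17)(s^2 + 4s + 8) = 0.
Each quadratic gives a conjugate pair via the quadratic formula.

s = -1 ± 4j, -2 ± 2j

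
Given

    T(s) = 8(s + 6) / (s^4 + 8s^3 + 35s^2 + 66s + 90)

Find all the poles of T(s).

The poles are the roots of the denominator s^4 + 8s^3 + 35s^2 + 66s + 90 = 0.
No real roots exist; factor into two real quadratics: (s^2 + 2s + 5)(s^2 + 6s + 18) = 0.
Each quadratic gives a conjugate pair via the quadratic formula.

s = -1 ± 2j, -3 ± 3j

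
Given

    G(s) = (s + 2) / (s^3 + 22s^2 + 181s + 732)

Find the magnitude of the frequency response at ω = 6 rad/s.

|G(j6)| ≈ 0.007252

Substitute s = j6: numerator = 2 + j6, denominator = -60 + j870.
|G(j6)| = |2 + j6| / |-60 + j870| = 6.3246 / 872.07 ≈ 0.007252.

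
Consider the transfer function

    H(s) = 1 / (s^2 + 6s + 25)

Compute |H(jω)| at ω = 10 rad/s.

Substitute s = j10: numerator = 1, denominator = -75 + j60.
|H(j10)| = |1| / |-75 + j60| = 1 / 96.047 ≈ 0.01041.

|H(j10)| ≈ 0.01041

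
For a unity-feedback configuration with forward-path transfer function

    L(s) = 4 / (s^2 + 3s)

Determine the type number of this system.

Factor s from the denominator: s^2 + 3s = s·(s + 3).
There is 1 pole at the origin, so the system is Type 1.

Type 1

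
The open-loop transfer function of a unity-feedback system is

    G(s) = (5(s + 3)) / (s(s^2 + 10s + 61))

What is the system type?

Type 1

The denominator has 1 factor of s at the origin (free integrator), so this is a Type 1 system.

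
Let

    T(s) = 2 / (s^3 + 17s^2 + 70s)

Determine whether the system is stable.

The denominator s^3 + 17s^2 + 70s factors as s(s + 10)(s + 7), giving poles at s = 0, -10, -7.
Since the simple pole(s) at s = 0 lie on the jω-axis with none in the right half-plane, the system is marginally stable.

marginally stable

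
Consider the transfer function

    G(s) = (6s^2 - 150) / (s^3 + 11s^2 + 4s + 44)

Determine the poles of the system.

The poles are the roots of the denominator s^3 + 11s^2 + 4s + 44 = 0.
Trying s = -11: the polynomial evaluates to 0, so (s + 11) is a factor.
Dividing out leaves s^2 + 4 = 0.
The quadratic formula then gives s = 0 ± 2j.

s = ±2j, -11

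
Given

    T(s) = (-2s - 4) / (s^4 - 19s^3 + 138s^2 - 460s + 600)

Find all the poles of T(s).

The poles are the roots of the denominator s^4 - 19s^3 + 138s^2 - 460s + 600 = 0.
Trying s = 6: the polynomial evaluates to 0, so (s - 6) is a factor.
Dividing out leaves s^3 - 13s^2 + 60s - 100 = 0.
This factors further as (s^2 - 8s + 20)(s - 5) = 0.

s = 4 ± 2j, 6, 5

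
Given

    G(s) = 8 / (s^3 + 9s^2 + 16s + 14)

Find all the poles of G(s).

The poles are the roots of the denominator s^3 + 9s^2 + 16s + 14 = 0.
Trying s = -7: the polynomial evaluates to 0, so (s + 7) is a factor.
Dividing out leaves s^2 + 2s + 2 = 0.
The quadratic formula then gives s = -1 ± 1j.

s = -1 + j, -1 - j, -7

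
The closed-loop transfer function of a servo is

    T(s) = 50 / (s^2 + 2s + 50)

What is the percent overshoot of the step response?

%OS ≈ 63.8%

Comparing s^2 + 2s + 50 to s^2 + 2ζωₙs + ωₙ²: ωₙ = √50 ≈ 7.071 rad/s and ζ = 2/(2·√50) ≈ 0.1414.
%OS = 100·exp(−πζ/√(1−ζ²)) = 100·exp(−π·0.1414/√(1−0.1414²)) ≈ 63.8%.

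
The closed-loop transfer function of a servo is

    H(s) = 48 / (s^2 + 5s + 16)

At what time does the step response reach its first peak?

Comparing s^2 + 5s + 16 to s^2 + 2ζωₙs + ωₙ²: ωₙ = 4 rad/s and ζ = 5/(2·4) = 0.625.
ζωₙ = 5/2 = 2.5, so ω_d = ωₙ√(1−ζ²) = √(ωₙ² − (ζωₙ)²) = √(16 − 2.5²) = √9.75 ≈ 3.122 rad/s.
t_p = π/ω_d = π/3.122 ≈ 1.006 s.

t_p ≈ 1.006 s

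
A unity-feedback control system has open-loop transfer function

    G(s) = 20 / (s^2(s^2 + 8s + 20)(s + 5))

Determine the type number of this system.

Type 2

The denominator has 2 factors of s at the origin (free integrators), so this is a Type 2 system.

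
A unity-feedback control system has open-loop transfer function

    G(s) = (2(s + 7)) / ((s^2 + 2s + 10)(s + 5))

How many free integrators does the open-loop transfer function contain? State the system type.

The denominator has no factor of s at the origin — no free integrator — so this is a Type 0 system.

Type 0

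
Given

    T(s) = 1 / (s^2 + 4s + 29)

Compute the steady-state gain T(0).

T(0) = 1/29 ≈ 0.03448

At s = 0 each factor (s + a) contributes a and each (s^2 + bs + c) contributes c.
T(0) = 1·1 / ((29)) = 1/29 = 1/29.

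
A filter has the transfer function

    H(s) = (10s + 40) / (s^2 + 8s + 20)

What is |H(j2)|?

|H(j2)| ≈ 1.976

Substitute s = j2: numerator = 40 + j20, denominator = 16 + j16.
|H(j2)| = |40 + j20| / |16 + j16| = 44.721 / 22.627 ≈ 1.976.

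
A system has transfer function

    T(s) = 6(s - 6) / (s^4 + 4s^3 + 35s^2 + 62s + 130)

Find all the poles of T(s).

The poles are the roots of the denominator s^4 + 4s^3 + 35s^2 + 62s + 130 = 0.
No real roots exist; factor into two real quadratics: (s^2 + 2s + 26)(s^2 + 2s + 5) = 0.
Each quadratic gives a conjugate pair via the quadratic formula.

s = -1 + 5j, -1 - 5j, -1 + 2j, -1 - 2j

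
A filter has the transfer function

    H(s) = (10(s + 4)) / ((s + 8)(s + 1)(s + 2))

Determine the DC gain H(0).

At s = 0 each factor (s + a) contributes a and each (s^2 + bs + c) contributes c.
H(0) = 10·(4) / ((8) · (1) · (2)) = 40/16 = 5/2.

H(0) = 5/2 ≈ 2.500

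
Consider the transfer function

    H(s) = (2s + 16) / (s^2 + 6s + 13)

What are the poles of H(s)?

s = -3 ± 2j

The poles are the roots of the denominator s^2 + 6s + 13 = 0.
Using the quadratic formula: s = (-6 ± √(-16))/2 = -3 ± 2j.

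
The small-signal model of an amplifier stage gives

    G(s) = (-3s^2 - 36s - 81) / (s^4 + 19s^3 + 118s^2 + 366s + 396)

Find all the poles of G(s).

s = -3 + 3j, -3 - 3j, -11, -2

The poles are the roots of the denominator s^4 + 19s^3 + 118s^2 + 366s + 396 = 0.
Trying s = -11: the polynomial evaluates to 0, so (s + 11) is a factor.
Dividing out leaves s^3 + 8s^2 + 30s + 36 = 0.
This factors further as (s^2 + 6s + 18)(s + 2) = 0.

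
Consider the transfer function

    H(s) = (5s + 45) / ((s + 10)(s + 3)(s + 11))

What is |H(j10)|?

Substitute s = j10: numerator = 45 + j50, denominator = -2070 + j730.
|H(j10)| = |45 + j50| / |-2070 + j730| = 67.268 / 2194.9 ≈ 0.03065.

|H(j10)| ≈ 0.03065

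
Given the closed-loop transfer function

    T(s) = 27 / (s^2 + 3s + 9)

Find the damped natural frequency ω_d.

ω_d ≈ 2.598 rad/s

Comparing s^2 + 3s + 9 to s^2 + 2ζωₙs + ωₙ²: ωₙ = 3 rad/s and ζ = 3/(2·3) = 0.5.
ζωₙ = 3/2 = 1.5, so ω_d = ωₙ√(1−ζ²) = √(ωₙ² − (ζωₙ)²) = √(9 − 1.5²) = √6.75 ≈ 2.598 rad/s.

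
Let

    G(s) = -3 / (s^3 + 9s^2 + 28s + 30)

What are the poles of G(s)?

s = -3 + j, -3 - j, -3

The poles are the roots of the denominator s^3 + 9s^2 + 28s + 30 = 0.
Trying s = -3: the polynomial evaluates to 0, so (s + 3) is a factor.
Dividing out leaves s^2 + 6s + 10 = 0.
The quadratic formula then gives s = -3 ± 1j.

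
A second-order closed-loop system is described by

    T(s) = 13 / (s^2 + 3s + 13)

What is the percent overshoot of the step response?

%OS ≈ 23.8%

Comparing s^2 + 3s + 13 to s^2 + 2ζωₙs + ωₙ²: ωₙ = √13 ≈ 3.606 rad/s and ζ = 3/(2·√13) ≈ 0.4160.
%OS = 100·exp(−πζ/√(1−ζ²)) = 100·exp(−π·0.4160/√(1−0.4160²)) ≈ 23.8%.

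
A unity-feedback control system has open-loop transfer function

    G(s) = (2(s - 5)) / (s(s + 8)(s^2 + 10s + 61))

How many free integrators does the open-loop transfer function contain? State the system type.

Type 1

The denominator has 1 factor of s at the origin (free integrator), so this is a Type 1 system.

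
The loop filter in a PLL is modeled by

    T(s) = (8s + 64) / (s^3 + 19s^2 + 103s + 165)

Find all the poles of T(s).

s = -3, -11, -5

The poles are the roots of the denominator s^3 + 19s^2 + 103s + 165 = 0.
Trying s = -3: the polynomial evaluates to 0, so (s + 3) is a factor.
Dividing out leaves s^2 + 16s + 55 = 0.
Factoring the quadratic: (s + 11)(s + 5) = 0.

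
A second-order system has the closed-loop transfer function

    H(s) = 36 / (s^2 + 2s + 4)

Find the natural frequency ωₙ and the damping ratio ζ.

Compare the denominator to the standard form s^2 + 2ζωₙs + ωₙ².
ωₙ² = 4, so ωₙ = 2 rad/s.
2ζωₙ = 2, so ζ = 2/(2·2) = 0.5.

ωₙ = 2 rad/s, ζ = 0.5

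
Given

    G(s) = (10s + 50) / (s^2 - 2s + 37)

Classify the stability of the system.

The denominator s^2 - 2s + 37 factors as (s^2 - 2s + 37), giving poles at s = 1 ± 6j.
Since the pole(s) at s = 1 + 6j, 1 - 6j lie in the right half-plane, the system is unstable.

unstable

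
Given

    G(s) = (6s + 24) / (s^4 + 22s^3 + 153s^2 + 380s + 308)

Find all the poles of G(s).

The poles are the roots of the denominator s^4 + 22s^3 + 153s^2 + 380s + 308 = 0.
Trying s = -11: the polynomial evaluates to 0, so (s + 11) is a factor.
Dividing out leaves s^3 + 11s^2 + 32s + 28 = 0.
This factors further as (s + 2)^2(s + 7) = 0.

s = -11, -2, -2, -7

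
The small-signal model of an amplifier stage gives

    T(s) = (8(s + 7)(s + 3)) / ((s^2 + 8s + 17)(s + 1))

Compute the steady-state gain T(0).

At s = 0 each factor (s + a) contributes a and each (s^2 + bs + c) contributes c.
T(0) = 8·(7) · (3) / ((17) · (1)) = 168/17 = 168/17.

T(0) = 168/17 ≈ 9.882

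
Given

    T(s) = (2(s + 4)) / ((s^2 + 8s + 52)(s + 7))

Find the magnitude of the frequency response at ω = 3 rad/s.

|T(j3)| ≈ 0.02666

Substitute s = j3: numerator = 8 + j6, denominator = 229 + j297.
|T(j3)| = |8 + j6| / |229 + j297| = 10 / 375.03 ≈ 0.02666.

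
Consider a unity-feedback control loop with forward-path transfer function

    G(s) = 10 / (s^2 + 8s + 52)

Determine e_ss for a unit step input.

G(s) has no poles at the origin.
This is a Type 0 system. Kp = lim_{s→0} G(s) = 10/52 = 5/26.
e_ss = 1/(1 + Kp) = 1/(1 + 5/26) = 26/31 ≈ 0.8387.

e_ss = 0.8387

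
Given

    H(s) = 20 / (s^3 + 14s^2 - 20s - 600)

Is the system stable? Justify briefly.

The denominator s^3 + 14s^2 - 20s - 600 factors as (s + 10)^2(s - 6), giving poles at s = -10, -10, 6.
Since the pole(s) at s = 6 lie in the right half-plane, the system is unstable.

unstable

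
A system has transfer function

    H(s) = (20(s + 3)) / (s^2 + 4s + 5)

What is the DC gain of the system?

At s = 0 each factor (s + a) contributes a and each (s^2 + bs + c) contributes c.
H(0) = 20·(3) / ((5)) = 60/5 = 12.

H(0) = 12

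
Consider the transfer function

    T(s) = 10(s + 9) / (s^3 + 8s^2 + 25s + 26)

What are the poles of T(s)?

The poles are the roots of the denominator s^3 + 8s^2 + 25s + 26 = 0.
Trying s = -2: the polynomial evaluates to 0, so (s + 2) is a factor.
Dividing out leaves s^2 + 6s + 13 = 0.
The quadratic formula then gives s = -3 ± 2j.

s = -3 ± 2j, -2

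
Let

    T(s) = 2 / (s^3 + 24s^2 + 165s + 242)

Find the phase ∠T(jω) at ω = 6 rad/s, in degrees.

At s = j6: numerator = 2, denominator = -622 + j774.
∠T = ∠num − ∠den = 0° − (128.79°) = -128.8°.

∠T(j6) ≈ -128.8°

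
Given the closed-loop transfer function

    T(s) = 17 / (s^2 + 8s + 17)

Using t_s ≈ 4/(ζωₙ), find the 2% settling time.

t_s ≈ 1 s

Comparing s^2 + 8s + 17 to s^2 + 2ζωₙs + ωₙ²: ωₙ = √17 ≈ 4.123 rad/s and ζ = 8/(2·√17) ≈ 0.9701.
ζωₙ = 8/2 = 4, so t_s ≈ 4/(ζωₙ) = 4/4 = 1 s.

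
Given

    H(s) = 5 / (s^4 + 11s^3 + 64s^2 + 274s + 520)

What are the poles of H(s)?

s = -5, -1 + 5j, -1 - 5j, -4

The poles are the roots of the denominator s^4 + 11s^3 + 64s^2 + 274s + 520 = 0.
Trying s = -5: the polynomial evaluates to 0, so (s + 5) is a factor.
Dividing out leaves s^3 + 6s^2 + 34s + 104 = 0.
This factors further as (s^2 + 2s + 26)(s + 4) = 0.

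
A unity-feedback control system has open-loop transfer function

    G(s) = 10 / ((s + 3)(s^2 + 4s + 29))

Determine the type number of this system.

The denominator has no factor of s at the origin — no free integrator — so this is a Type 0 system.

Type 0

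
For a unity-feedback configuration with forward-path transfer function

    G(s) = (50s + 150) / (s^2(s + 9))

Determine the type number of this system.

Type 2

The denominator has 2 factors of s at the origin (free integrators), so this is a Type 2 system.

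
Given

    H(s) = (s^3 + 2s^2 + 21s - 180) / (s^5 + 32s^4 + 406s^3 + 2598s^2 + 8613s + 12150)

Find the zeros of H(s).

s = 4, -3 ± 6j

Set the numerator to zero: s^3 + 2s^2 + 21s - 180 = 0.
Factoring: (s - 4)(s^2 + 6s + 45) = 0.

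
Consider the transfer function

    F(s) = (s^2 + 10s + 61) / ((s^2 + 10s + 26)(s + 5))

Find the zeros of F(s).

Set the numerator to zero: s^2 + 10s + 61 = 0.
Factoring: (s^2 + 10s + 61) = 0.

s = -5 ± 6j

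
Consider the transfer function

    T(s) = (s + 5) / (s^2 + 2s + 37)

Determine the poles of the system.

s = -1 + 6j, -1 - 6j

The poles are the roots of the denominator s^2 + 2s + 37 = 0.
Using the quadratic formula: s = (-2 ± √(-144))/2 = -1 ± 6j.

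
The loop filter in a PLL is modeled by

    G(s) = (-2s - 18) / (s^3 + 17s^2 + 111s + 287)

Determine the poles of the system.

s = -5 ± 4j, -7

The poles are the roots of the denominator s^3 + 17s^2 + 111s + 287 = 0.
Trying s = -7: the polynomial evaluates to 0, so (s + 7) is a factor.
Dividing out leaves s^2 + 10s + 41 = 0.
The quadratic formula then gives s = -5 ± 4j.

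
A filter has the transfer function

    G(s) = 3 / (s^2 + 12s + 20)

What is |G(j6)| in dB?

Substitute s = j6: numerator = 3, denominator = -16 + j72.
|G(j6)| = |3| / |-16 + j72| = 3 / 73.756 ≈ 0.04067.
In decibels: 20·log₁₀(0.04067) ≈ -27.8 dB.

|G(j6)|_dB ≈ -27.8 dB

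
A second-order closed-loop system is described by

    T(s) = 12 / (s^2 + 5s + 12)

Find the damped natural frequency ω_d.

ω_d ≈ 2.398 rad/s

Comparing s^2 + 5s + 12 to s^2 + 2ζωₙs + ωₙ²: ωₙ = √12 ≈ 3.464 rad/s and ζ = 5/(2·√12) ≈ 0.7217.
ζωₙ = 5/2 = 2.5, so ω_d = ωₙ√(1−ζ²) = √(ωₙ² − (ζωₙ)²) = √(12 − 2.5²) = √5.75 ≈ 2.398 rad/s.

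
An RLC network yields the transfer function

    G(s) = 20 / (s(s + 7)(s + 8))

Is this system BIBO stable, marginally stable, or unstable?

The poles can be read from the denominator factors: s = 0, -7, -8.
Since the simple pole(s) at s = 0 lie on the jω-axis with none in the right half-plane, the system is marginally stable.

marginally stable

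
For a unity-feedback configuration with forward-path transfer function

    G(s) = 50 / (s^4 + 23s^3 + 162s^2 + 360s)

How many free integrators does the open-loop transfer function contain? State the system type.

Factor s from the denominator: s^4 + 23s^3 + 162s^2 + 360s = s·(s^3 + 23s^2 + 162s + 360).
There is 1 pole at the origin, so the system is Type 1.

Type 1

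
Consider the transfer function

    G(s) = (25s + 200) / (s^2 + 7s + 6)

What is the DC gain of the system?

Set s = 0: G(0) = (200) / (6) = 100/3.

G(0) = 100/3 ≈ 33.33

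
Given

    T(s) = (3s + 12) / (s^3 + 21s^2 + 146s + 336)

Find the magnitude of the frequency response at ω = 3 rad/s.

Substitute s = j3: numerator = 12 + j9, denominator = 147 + j411.
|T(j3)| = |12 + j9| / |147 + j411| = 15 / 436.50 ≈ 0.03436.

|T(j3)| ≈ 0.03436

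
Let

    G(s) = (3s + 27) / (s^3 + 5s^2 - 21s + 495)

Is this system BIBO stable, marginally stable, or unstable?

The denominator s^3 + 5s^2 - 21s + 495 factors as (s + 11)(s^2 - 6s + 45), giving poles at s = -11, 3 + 6j, 3 - 6j.
Since the pole(s) at s = 3 ± 6j lie in the right half-plane, the system is unstable.

unstable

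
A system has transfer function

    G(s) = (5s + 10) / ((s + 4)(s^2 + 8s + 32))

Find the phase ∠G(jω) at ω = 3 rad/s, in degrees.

∠G(j3) ≈ -26.78°

At s = j3: numerator = 10 + j15, denominator = 20 + j165.
∠G = ∠num − ∠den = 56.310° − (83.089°) = -26.78°.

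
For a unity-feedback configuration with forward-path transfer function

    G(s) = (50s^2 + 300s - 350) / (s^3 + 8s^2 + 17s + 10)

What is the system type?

Type 0

The denominator has no factor of s at the origin — no free integrator — so this is a Type 0 system.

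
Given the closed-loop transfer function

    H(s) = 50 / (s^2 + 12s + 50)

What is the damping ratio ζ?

ζ ≈ 0.8485

Compare the denominator to the standard form s^2 + 2ζωₙs + ωₙ².
ωₙ² = 50, so ωₙ = √50 ≈ 7.071 rad/s.
2ζωₙ = 12, so ζ = 12/(2·√50) ≈ 0.8485.
With ζ = 0.8485 the response is underdamped.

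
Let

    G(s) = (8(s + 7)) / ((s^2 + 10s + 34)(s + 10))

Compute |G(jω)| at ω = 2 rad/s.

Substitute s = j2: numerator = 56 + j16, denominator = 260 + j260.
|G(j2)| = |56 + j16| / |260 + j260| = 58.241 / 367.70 ≈ 0.1584.

|G(j2)| ≈ 0.1584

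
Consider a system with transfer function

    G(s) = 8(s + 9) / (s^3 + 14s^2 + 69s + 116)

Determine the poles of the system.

The poles are the roots of the denominator s^3 + 14s^2 + 69s + 116 = 0.
Trying s = -4: the polynomial evaluates to 0, so (s + 4) is a factor.
Dividing out leaves s^2 + 10s + 29 = 0.
The quadratic formula then gives s = -5 ± 2j.

s = -5 ± 2j, -4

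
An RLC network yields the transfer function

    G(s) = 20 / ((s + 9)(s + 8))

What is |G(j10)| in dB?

|G(j10)|_dB ≈ -18.7 dB

Substitute s = j10: numerator = 20, denominator = -28 + j170.
|G(j10)| = |20| / |-28 + j170| = 20 / 172.29 ≈ 0.1161.
In decibels: 20·log₁₀(0.1161) ≈ -18.7 dB.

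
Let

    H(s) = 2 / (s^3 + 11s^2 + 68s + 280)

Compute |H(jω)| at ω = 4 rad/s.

|H(j4)| ≈ 0.008600

Substitute s = j4: numerator = 2, denominator = 104 + j208.
|H(j4)| = |2| / |104 + j208| = 2 / 232.55 ≈ 0.008600.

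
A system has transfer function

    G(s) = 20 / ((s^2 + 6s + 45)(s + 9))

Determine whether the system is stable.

The poles can be read from the denominator factors: s = -3 ± 6j, -9.
Since all poles lie strictly in the left half-plane, the system is stable.

stable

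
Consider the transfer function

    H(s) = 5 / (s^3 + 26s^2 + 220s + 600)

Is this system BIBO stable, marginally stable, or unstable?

The denominator s^3 + 26s^2 + 220s + 600 factors as (s + 10)^2(s + 6), giving poles at s = -10, -10, -6.
Since all poles lie strictly in the left half-plane, the system is stable.

stable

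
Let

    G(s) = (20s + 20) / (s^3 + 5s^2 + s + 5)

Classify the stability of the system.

marginally stable

The denominator s^3 + 5s^2 + s + 5 factors as (s^2 + 1)(s + 5), giving poles at s = ±j, -5.
Since the simple pole(s) at s = ±j lie on the jω-axis with none in the right half-plane, the system is marginally stable.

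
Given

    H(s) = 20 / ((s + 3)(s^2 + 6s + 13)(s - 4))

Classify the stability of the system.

The poles can be read from the denominator factors: s = -3, -3 + 2j, -3 - 2j, 4.
Since the pole(s) at s = 4 lie in the right half-plane, the system is unstable.

unstable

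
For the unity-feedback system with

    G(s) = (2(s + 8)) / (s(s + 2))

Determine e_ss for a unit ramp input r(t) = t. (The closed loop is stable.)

e_ss = 0.1250

G(s) has one pole at the origin.
This is a Type 1 system. Kv = lim_{s→0} s·G(s) = 16/2 = 8.
e_ss = 1/Kv = 1/(8) = 1/8 ≈ 0.1250.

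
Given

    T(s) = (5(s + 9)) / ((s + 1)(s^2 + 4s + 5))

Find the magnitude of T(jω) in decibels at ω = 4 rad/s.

Substitute s = j4: numerator = 45 + j20, denominator = -75 - j28.
|T(j4)| = |45 + j20| / |-75 - j28| = 49.244 / 80.056 ≈ 0.6151.
In decibels: 20·log₁₀(0.6151) ≈ -4.22 dB.

|T(j4)|_dB ≈ -4.22 dB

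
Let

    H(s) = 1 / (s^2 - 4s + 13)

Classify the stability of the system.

unstable

The denominator s^2 - 4s + 13 factors as (s^2 - 4s + 13), giving poles at s = 2 ± 3j.
Since the pole(s) at s = 2 ± 3j lie in the right half-plane, the system is unstable.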